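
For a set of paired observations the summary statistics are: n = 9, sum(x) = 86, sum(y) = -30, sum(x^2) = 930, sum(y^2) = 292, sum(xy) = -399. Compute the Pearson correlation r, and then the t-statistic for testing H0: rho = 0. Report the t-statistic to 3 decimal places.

Numerator: nΣxy − (Σx)(Σy) = 9·(-399) − (86)(-30) = -1011
Denominator: √[(nΣx²−(Σx)²)(nΣy²−(Σy)²)]
  nΣx²−(Σx)² = 9·930 − 7396 = 974;  nΣy²−(Σy)² = 9·292 − 900 = 1728
  √(974·1728) = √1683072 = 1297.3326
r = -1011 / 1297.3326 = -0.7793
t = r·√(n−2)/√(1−r²) = -0.7793·√7 / √(1−0.607308) = -2.061834 / 0.626651 = -3.290

-3.290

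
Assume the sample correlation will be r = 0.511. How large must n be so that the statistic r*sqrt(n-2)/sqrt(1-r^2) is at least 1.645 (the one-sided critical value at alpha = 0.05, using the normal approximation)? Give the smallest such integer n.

10

Need r·√(n−2)/√(1−r²) ≥ 1.645
√(n−2) ≥ 1.645·√(1−0.261121) / 0.511 = 1.645·0.859581 / 0.511 = 2.7671
n−2 ≥ 7.6568  ⇒  n ≥ 9.6568
Smallest integer n = 10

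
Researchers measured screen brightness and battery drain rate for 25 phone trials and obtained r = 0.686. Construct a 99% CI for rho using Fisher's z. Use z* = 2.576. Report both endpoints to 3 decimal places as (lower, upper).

Fisher z: z_r = atanh(r) = ½·ln((1+0.686)/(1−0.686)) = 0.840361
SE(z) = 1/√(n−3) = 1/√22 = 0.213201
99% ⇒ z* = 2.576; margin = 2.576·0.213201 = 0.549206
CI on z-scale: (0.291155, 1.389567)
Back-transform: tanh(0.291155) = 0.283198, tanh(1.389567) = 0.883076

(0.283, 0.883)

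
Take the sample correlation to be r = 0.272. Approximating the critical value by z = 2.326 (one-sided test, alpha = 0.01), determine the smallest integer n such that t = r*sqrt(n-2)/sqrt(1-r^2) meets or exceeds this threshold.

Need r·√(n−2)/√(1−r²) ≥ 2.326
√(n−2) ≥ 2.326·√(1−0.073984) / 0.272 = 2.326·0.962297 / 0.272 = 8.2291
n−2 ≥ 67.7181  ⇒  n ≥ 69.7181
Smallest integer n = 70

70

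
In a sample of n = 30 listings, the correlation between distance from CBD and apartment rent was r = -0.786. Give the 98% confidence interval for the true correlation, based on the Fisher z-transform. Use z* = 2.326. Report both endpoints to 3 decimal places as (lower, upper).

Fisher z: z_r = atanh(r) = ½·ln((1+(-0.786))/(1−(-0.786))) = -1.060879
SE(z) = 1/√(n−3) = 1/√27 = 0.192450
98% ⇒ z* = 2.326; margin = 2.326·0.192450 = 0.447639
CI on z-scale: (-1.508518, -0.613240)
Back-transform: tanh(-1.508518) = -0.906676, tanh(-0.613240) = -0.546404

(-0.907, -0.546)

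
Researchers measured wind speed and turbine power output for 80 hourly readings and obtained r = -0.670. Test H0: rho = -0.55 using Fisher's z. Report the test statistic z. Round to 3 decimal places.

-1.688

Fisher z: atanh(-0.670) = -0.810743, atanh(-0.55) = -0.618381
z = (z_r − z_0)·√(n−3) = (-0.810743 − (-0.618381))·√77 = -0.192362 · 8.774964 = -1.688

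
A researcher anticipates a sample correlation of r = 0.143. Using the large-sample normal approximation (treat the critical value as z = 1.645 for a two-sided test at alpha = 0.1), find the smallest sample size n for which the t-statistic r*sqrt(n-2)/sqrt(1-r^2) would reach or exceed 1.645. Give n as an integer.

132

r√(n−2)/√(1−r²) ≥ 1.645  ⇔  n−2 ≥ (1.645)²·(1−r²)/r²
(1−r²)/r² = (1−0.020449)/0.020449 = 47.9021
n ≥ 2 + 2.706025·47.9021 = 2 + 129.6243 = 131.6243
⌈131.6243⌉ = 132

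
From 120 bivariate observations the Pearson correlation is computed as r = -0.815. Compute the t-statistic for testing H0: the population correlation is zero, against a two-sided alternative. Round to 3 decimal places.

-15.278

t = r·√(n−2) / √(1−r²) with r = -0.815, n = 120
  = -0.815·√118 / √(1 − 0.664225)
  = -0.815·10.862780 / 0.579461
  = -8.853166 / 0.579461 = -15.278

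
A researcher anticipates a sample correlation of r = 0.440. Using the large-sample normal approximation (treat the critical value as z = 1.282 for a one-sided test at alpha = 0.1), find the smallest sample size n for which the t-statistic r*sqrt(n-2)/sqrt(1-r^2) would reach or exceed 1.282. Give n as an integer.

r√(n−2)/√(1−r²) ≥ 1.282  ⇔  n−2 ≥ (1.282)²·(1−r²)/r²
(1−r²)/r² = (1−0.193600)/0.193600 = 4.1653
n ≥ 2 + 1.643524·4.1653 = 2 + 6.8458 = 8.8458
⌈8.8458⌉ = 9

9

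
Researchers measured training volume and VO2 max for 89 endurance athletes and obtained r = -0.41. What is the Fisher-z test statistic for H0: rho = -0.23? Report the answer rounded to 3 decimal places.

Fisher z: atanh(-0.41) = -0.435611, atanh(-0.23) = -0.234189
z = (z_r − z_0)·√(n−3) = (-0.435611 − (-0.234189))·√86 = -0.201422 · 9.273618 = -1.868

-1.868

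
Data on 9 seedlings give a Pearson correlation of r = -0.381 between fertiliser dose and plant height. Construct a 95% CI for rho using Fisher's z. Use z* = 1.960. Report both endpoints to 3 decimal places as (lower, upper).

(-0.834, 0.379)

z_r = atanh(-0.381) = -0.401229;  SE = 1/√(n−3) = 1/√6 = 0.408248
z-limits: -0.401229 ± 1.960·0.408248 = -0.401229 ± 0.800166 = [-1.201395, 0.398937]
ρ-limits: (tanh -1.201395, tanh 0.398937) = (-0.834, 0.379)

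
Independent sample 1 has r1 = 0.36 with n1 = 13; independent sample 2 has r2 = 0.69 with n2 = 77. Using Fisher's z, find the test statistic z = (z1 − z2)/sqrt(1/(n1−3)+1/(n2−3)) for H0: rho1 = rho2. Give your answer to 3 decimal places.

z1 = atanh(0.36) = 0.376886,  z2 = atanh(0.69) = 0.847956
SE = √(1/(n1−3) + 1/(n2−3)) = √(1/10 + 1/74) = √(0.1000000 + 0.0135135) = √0.1135135 = 0.336918
z = (z1 − z2)/SE = (0.376886 − 0.847956) / 0.336918 = -0.471070 / 0.336918 = -1.398

-1.398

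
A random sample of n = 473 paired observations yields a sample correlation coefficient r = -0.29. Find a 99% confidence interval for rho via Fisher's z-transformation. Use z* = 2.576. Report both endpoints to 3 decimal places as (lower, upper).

(-0.395, -0.178)

z_r = atanh(-0.29) = -0.298566;  SE = 1/√(n−3) = 1/√470 = 0.046127
z-limits: -0.298566 ± 2.576·0.046127 = -0.298566 ± 0.118823 = [-0.417389, -0.179743]
ρ-limits: (tanh -0.417389, tanh -0.179743) = (-0.395, -0.178)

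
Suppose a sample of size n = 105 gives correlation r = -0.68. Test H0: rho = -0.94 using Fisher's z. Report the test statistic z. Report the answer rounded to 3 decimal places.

9.180

z_r = atanh(-0.68) = -0.829114,  z_0 = atanh(-0.94) = -1.738049
SE = 1/√(n−3) = 1/√102 = 0.099015
z = (z_r − z_0)/SE = (-0.829114 − (-1.738049)) / 0.099015 = 0.908935 / 0.099015 = 9.180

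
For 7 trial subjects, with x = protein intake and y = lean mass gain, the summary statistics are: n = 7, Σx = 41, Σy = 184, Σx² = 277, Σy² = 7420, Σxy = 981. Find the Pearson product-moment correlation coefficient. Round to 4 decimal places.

Numerator: nΣxy − (Σx)(Σy) = 7·981 − (41)(184) = -677
Denominator: √[(nΣx²−(Σx)²)(nΣy²−(Σy)²)]
  nΣx²−(Σx)² = 7·277 − 1681 = 258;  nΣy²−(Σy)² = 7·7420 − 33856 = 18084
  √(258·18084) = √4665672 = 2160.0167
r = -677 / 2160.0167 = -0.3134

-0.3134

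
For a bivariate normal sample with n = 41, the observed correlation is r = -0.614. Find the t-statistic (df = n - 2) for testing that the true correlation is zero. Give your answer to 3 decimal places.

-4.858

1 − r² = 1 − 0.376996 = 0.623004;  √(1−r²) = 0.789306
√(n−2) = √39 = 6.244998
t = r·√(n−2)/√(1−r²) = -0.614 · 6.244998 / 0.789306 = -4.858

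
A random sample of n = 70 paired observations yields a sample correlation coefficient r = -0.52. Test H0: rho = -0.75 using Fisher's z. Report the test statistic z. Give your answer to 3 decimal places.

z_r = atanh(-0.52) = -0.576340,  z_0 = atanh(-0.75) = -0.972955
SE = 1/√(n−3) = 1/√67 = 0.122169
z = (z_r − z_0)/SE = (-0.576340 − (-0.972955)) / 0.122169 = 0.396615 / 0.122169 = 3.246

3.246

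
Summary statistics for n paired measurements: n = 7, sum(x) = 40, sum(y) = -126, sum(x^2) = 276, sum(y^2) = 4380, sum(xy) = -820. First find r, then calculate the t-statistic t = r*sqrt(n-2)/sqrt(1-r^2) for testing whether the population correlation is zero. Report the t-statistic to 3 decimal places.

Numerator: nΣxy − (Σx)(Σy) = 7·(-820) − (40)(-126) = -700
Denominator: √[(nΣx²−(Σx)²)(nΣy²−(Σy)²)]
  nΣx²−(Σx)² = 7·276 − 1600 = 332;  nΣy²−(Σy)² = 7·4380 − 15876 = 14784
  √(332·14784) = √4908288 = 2215.4656
r = -700 / 2215.4656 = -0.3160
t = r·√(n−2)/√(1−r²) = -0.3160·√5 / √(1−0.099856) = -0.706597 / 0.948759 = -0.745

-0.745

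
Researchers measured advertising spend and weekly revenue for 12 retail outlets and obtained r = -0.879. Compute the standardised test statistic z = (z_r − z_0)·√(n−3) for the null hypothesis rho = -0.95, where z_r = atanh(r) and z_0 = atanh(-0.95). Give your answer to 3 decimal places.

1.381

z_r = atanh(-0.879) = -1.371352,  z_0 = atanh(-0.95) = -1.831781
SE = 1/√(n−3) = 1/√9 = 0.333333
z = (z_r − z_0)/SE = (-1.371352 − (-1.831781)) / 0.333333 = 0.460429 / 0.333333 = 1.381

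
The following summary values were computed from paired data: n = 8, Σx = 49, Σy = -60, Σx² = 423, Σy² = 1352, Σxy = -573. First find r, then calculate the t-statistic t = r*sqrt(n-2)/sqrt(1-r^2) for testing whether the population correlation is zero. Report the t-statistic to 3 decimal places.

-1.922

S_xy = nΣxy − ΣxΣy = 8·(-573) − 49·(-60) = -4584 − (-2940) = -1644
S_xx = nΣx² − (Σx)² = 8·423 − 49² = 3384 − 2401 = 983
S_yy = nΣy² − (Σy)² = 8·1352 − (-60)² = 10816 − 3600 = 7216
r = S_xy / √(S_xx·S_yy) = -1644 / √(983·7216) = -1644 / √7093328 = -1644 / 2663.3302 = -0.6173
t = r·√(n−2)/√(1−r²) = -0.6173·√6 / √(1−0.381059) = -1.512070 / 0.786728 = -1.922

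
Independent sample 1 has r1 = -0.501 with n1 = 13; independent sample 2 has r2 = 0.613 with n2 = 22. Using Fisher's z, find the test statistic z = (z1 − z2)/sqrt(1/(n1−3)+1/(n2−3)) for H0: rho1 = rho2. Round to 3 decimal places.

Fisher z-transforms: z1 = atanh(-0.501) = -0.550640, z2 = atanh(0.613) = 0.713713; difference d = -1.264353
Var(d) = 1/10 + 1/19 = 0.1000000 + 0.0526316 = 0.1526316
z = d/√Var(d) = -1.264353 / √0.1526316 = -1.264353 / 0.390681 = -3.236

-3.236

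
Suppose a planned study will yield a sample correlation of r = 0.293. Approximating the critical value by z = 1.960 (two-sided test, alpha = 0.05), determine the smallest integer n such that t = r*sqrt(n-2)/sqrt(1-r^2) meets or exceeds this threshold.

Need r·√(n−2)/√(1−r²) ≥ 1.960
√(n−2) ≥ 1.960·√(1−0.085849) / 0.293 = 1.960·0.956112 / 0.293 = 6.3958
n−2 ≥ 40.9063  ⇒  n ≥ 42.9063
Smallest integer n = 43

43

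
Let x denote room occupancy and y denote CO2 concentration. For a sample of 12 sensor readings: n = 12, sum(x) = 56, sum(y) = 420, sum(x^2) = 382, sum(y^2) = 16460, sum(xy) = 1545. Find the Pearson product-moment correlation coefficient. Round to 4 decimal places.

Numerator: nΣxy − (Σx)(Σy) = 12·1545 − (56)(420) = -4980
Denominator: √[(nΣx²−(Σx)²)(nΣy²−(Σy)²)]
  nΣx²−(Σx)² = 12·382 − 3136 = 1448;  nΣy²−(Σy)² = 12·16460 − 176400 = 21120
  √(1448·21120) = √30581760 = 5530.0778
r = -4980 / 5530.0778 = -0.9005

-0.9005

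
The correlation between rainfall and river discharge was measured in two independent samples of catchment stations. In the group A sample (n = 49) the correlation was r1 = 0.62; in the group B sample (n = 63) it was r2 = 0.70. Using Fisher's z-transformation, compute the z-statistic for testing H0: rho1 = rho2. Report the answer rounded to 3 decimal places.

z1 = atanh(0.62) = 0.725005,  z2 = atanh(0.70) = 0.867301
SE = √(1/(n1−3) + 1/(n2−3)) = √(1/46 + 1/60) = √(0.0217391 + 0.0166667) = √0.0384058 = 0.195974
z = (z1 − z2)/SE = (0.725005 − 0.867301) / 0.195974 = -0.142296 / 0.195974 = -0.726

-0.726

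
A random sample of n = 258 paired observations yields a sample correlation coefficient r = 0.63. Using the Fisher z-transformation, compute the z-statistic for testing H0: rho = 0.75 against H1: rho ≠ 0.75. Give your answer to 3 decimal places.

-3.697

Fisher z: atanh(0.63) = 0.741416, atanh(0.75) = 0.972955
z = (z_r − z_0)·√(n−3) = (0.741416 − 0.972955)·√255 = -0.231539 · 15.968719 = -3.697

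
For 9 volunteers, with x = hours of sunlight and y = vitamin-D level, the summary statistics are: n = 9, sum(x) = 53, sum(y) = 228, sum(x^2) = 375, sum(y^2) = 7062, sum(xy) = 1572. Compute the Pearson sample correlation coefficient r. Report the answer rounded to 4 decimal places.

0.8064

S_xy = nΣxy − ΣxΣy = 9·1572 − 53·228 = 14148 − 12084 = 2064
S_xx = nΣx² − (Σx)² = 9·375 − 53² = 3375 − 2809 = 566
S_yy = nΣy² − (Σy)² = 9·7062 − 228² = 63558 − 51984 = 11574
r = S_xy / √(S_xx·S_yy) = 2064 / √(566·11574) = 2064 / √6550884 = 2064 / 2559.4695 = 0.8064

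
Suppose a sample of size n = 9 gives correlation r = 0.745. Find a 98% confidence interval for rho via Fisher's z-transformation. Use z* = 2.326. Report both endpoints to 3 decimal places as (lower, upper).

z_r = atanh(0.745) = 0.961623;  SE = 1/√(n−3) = 1/√6 = 0.408248
z-limits: 0.961623 ± 2.326·0.408248 = 0.961623 ± 0.949585 = [0.012038, 1.911208]
ρ-limits: (tanh 0.012038, tanh 1.911208) = (0.012, 0.957)

(0.012, 0.957)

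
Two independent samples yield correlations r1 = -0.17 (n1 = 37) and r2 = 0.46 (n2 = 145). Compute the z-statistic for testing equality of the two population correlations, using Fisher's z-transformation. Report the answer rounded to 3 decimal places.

Fisher z-transforms: z1 = atanh(-0.17) = -0.171667, z2 = atanh(0.46) = 0.497311; difference d = -0.668978
Var(d) = 1/34 + 1/142 = 0.0294118 + 0.0070423 = 0.0364541
z = d/√Var(d) = -0.668978 / √0.0364541 = -0.668978 / 0.190930 = -3.504

-3.504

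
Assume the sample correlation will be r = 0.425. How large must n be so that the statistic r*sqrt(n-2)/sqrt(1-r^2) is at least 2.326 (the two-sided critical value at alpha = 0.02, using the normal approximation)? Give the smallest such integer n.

27

Need r·√(n−2)/√(1−r²) ≥ 2.326
√(n−2) ≥ 2.326·√(1−0.180625) / 0.425 = 2.326·0.905193 / 0.425 = 4.9541
n−2 ≥ 24.5431  ⇒  n ≥ 26.5431
Smallest integer n = 27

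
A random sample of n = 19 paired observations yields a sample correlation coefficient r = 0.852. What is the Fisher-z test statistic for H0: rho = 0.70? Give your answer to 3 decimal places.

z_r = atanh(0.852) = 1.263405,  z_0 = atanh(0.70) = 0.867301
SE = 1/√(n−3) = 1/√16 = 0.250000
z = (z_r − z_0)/SE = (1.263405 − 0.867301) / 0.250000 = 0.396104 / 0.250000 = 1.584

1.584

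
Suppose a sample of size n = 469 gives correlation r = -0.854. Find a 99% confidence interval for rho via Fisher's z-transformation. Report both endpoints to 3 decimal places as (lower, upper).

(-0.883, -0.818)

Fisher z: z_r = atanh(r) = ½·ln((1+(-0.854))/(1−(-0.854))) = -1.270747
SE(z) = 1/√(n−3) = 1/√466 = 0.046324
99% ⇒ z* = 2.576; margin = 2.576·0.046324 = 0.119331
CI on z-scale: (-1.390078, -1.151416)
Back-transform: tanh(-1.390078) = -0.883188, tanh(-1.151416) = -0.818223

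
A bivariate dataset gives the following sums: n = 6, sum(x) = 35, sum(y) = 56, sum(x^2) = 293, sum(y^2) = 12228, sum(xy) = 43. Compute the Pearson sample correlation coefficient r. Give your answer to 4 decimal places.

S_xy = nΣxy − ΣxΣy = 6·43 − 35·56 = 258 − 1960 = -1702
S_xx = nΣx² − (Σx)² = 6·293 − 35² = 1758 − 1225 = 533
S_yy = nΣy² − (Σy)² = 6·12228 − 56² = 73368 − 3136 = 70232
r = S_xy / √(S_xx·S_yy) = -1702 / √(533·70232) = -1702 / √37433656 = -1702 / 6118.3050 = -0.2782

-0.2782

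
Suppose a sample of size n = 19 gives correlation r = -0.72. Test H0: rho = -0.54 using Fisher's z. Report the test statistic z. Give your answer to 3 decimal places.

z_r = atanh(-0.72) = -0.907645,  z_0 = atanh(-0.54) = -0.604156
SE = 1/√(n−3) = 1/√16 = 0.250000
z = (z_r − z_0)/SE = (-0.907645 − (-0.604156)) / 0.250000 = -0.303489 / 0.250000 = -1.214

-1.214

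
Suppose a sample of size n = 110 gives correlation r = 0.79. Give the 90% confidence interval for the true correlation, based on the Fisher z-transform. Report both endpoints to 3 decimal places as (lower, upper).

(0.722, 0.843)

Fisher z: z_r = atanh(r) = ½·ln((1+0.79)/(1−0.79)) = 1.071432
SE(z) = 1/√(n−3) = 1/√107 = 0.096674
90% ⇒ z* = 1.645; margin = 1.645·0.096674 = 0.159029
CI on z-scale: (0.912403, 1.230461)
Back-transform: tanh(0.912403) = 0.722284, tanh(1.230461) = 0.842713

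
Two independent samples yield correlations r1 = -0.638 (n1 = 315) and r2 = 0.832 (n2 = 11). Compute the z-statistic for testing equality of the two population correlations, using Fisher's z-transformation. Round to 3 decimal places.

-5.444

Fisher z-transforms: z1 = atanh(-0.638) = -0.754794, z2 = atanh(0.832) = 1.194600; difference d = -1.949394
Var(d) = 1/312 + 1/8 = 0.0032051 + 0.1250000 = 0.1282051
z = d/√Var(d) = -1.949394 / √0.1282051 = -1.949394 / 0.358057 = -5.444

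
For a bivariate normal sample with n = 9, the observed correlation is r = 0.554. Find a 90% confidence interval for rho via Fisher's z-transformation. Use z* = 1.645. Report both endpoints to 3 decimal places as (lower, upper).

Fisher z: z_r = atanh(r) = ½·ln((1+0.554)/(1−0.554)) = 0.624134
SE(z) = 1/√(n−3) = 1/√6 = 0.408248
90% ⇒ z* = 1.645; margin = 1.645·0.408248 = 0.671568
CI on z-scale: (-0.047434, 1.295702)
Back-transform: tanh(-0.047434) = -0.047398, tanh(1.295702) = 0.860613

(-0.047, 0.861)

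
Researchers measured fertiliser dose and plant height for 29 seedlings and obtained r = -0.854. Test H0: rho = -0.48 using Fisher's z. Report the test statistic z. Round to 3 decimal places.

Fisher z: atanh(-0.854) = -1.270747, atanh(-0.48) = -0.522984
z = (z_r − z_0)·√(n−3) = (-1.270747 − (-0.522984))·√26 = -0.747763 · 5.099020 = -3.813

-3.813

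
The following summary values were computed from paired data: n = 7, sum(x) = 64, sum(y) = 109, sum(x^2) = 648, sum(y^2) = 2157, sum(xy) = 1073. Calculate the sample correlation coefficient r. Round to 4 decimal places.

Numerator: nΣxy − (Σx)(Σy) = 7·1073 − (64)(109) = 535
Denominator: √[(nΣx²−(Σx)²)(nΣy²−(Σy)²)]
  nΣx²−(Σx)² = 7·648 − 4096 = 440;  nΣy²−(Σy)² = 7·2157 − 11881 = 3218
  √(440·3218) = √1415920 = 1189.9244
r = 535 / 1189.9244 = 0.4496

0.4496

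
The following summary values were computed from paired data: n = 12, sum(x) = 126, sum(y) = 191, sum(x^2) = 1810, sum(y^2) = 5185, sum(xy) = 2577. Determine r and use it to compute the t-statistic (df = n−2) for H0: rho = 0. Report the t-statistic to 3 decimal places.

S_xy = nΣxy − ΣxΣy = 12·2577 − 126·191 = 30924 − 24066 = 6858
S_xx = nΣx² − (Σx)² = 12·1810 − 126² = 21720 − 15876 = 5844
S_yy = nΣy² − (Σy)² = 12·5185 − 191² = 62220 − 36481 = 25739
r = S_xy / √(S_xx·S_yy) = 6858 / √(5844·25739) = 6858 / √150418716 = 6858 / 12264.5308 = 0.5592
t = r·√(n−2)/√(1−r²) = 0.5592·√10 / √(1−0.312705) = 1.768346 / 0.829033 = 2.133

2.133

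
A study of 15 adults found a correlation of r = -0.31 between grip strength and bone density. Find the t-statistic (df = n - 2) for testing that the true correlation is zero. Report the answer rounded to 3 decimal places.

-1.176

t = r·√(n−2) / √(1−r²) with r = -0.31, n = 15
  = -0.31·√13 / √(1 − 0.0961)
  = -0.31·3.605551 / 0.950737
  = -1.117721 / 0.950737 = -1.176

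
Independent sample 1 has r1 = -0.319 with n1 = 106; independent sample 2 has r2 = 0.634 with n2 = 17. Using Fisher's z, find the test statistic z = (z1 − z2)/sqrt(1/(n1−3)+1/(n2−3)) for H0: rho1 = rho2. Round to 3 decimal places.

-3.787

z1 = atanh(-0.319) = -0.330533,  z2 = atanh(0.634) = 0.748076
SE = √(1/(n1−3) + 1/(n2−3)) = √(1/103 + 1/14) = √(0.0097087 + 0.0714286) = √0.0811373 = 0.284846
z = (z1 − z2)/SE = (-0.330533 − 0.748076) / 0.284846 = -1.078609 / 0.284846 = -3.787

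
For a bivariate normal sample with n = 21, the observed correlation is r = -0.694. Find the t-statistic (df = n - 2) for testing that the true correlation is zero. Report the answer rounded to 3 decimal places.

1 − r² = 1 − 0.481636 = 0.518364;  √(1−r²) = 0.719975
√(n−2) = √19 = 4.358899
t = r·√(n−2)/√(1−r²) = -0.694 · 4.358899 / 0.719975 = -4.202

-4.202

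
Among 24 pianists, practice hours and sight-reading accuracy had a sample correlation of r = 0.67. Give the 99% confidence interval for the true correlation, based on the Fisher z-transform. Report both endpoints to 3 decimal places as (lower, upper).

(0.244, 0.879)

z_r = atanh(0.67) = 0.810743;  SE = 1/√(n−3) = 1/√21 = 0.218218
z-limits: 0.810743 ± 2.576·0.218218 = 0.810743 ± 0.562130 = [0.248613, 1.372873]
ρ-limits: (tanh 0.248613, tanh 1.372873) = (0.244, 0.879)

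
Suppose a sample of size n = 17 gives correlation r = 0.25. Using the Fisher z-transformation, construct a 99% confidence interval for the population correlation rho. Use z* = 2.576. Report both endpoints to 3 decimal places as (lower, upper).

(-0.408, 0.737)

z_r = atanh(0.25) = 0.255413;  SE = 1/√(n−3) = 1/√14 = 0.267261
z-limits: 0.255413 ± 2.576·0.267261 = 0.255413 ± 0.688464 = [-0.433051, 0.943877]
ρ-limits: (tanh -0.433051, tanh 0.943877) = (-0.408, 0.737)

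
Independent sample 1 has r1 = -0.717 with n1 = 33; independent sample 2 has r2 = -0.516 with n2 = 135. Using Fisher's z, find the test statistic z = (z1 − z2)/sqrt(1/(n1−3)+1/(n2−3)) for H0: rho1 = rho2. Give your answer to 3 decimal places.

-1.634

z1 = atanh(-0.717) = -0.901443,  z2 = atanh(-0.516) = -0.570873
SE = √(1/(n1−3) + 1/(n2−3)) = √(1/30 + 1/132) = √(0.0333333 + 0.0075758) = √0.0409091 = 0.202260
z = (z1 − z2)/SE = (-0.901443 − (-0.570873)) / 0.202260 = -0.330570 / 0.202260 = -1.634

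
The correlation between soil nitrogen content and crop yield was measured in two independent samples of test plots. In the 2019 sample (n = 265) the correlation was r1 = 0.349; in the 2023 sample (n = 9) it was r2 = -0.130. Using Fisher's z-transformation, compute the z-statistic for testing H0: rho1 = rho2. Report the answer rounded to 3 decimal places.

Fisher z-transforms: z1 = atanh(0.349) = 0.364305, z2 = atanh(-0.130) = -0.130740; difference d = 0.495045
Var(d) = 1/262 + 1/6 = 0.0038168 + 0.1666667 = 0.1704835
z = d/√Var(d) = 0.495045 / √0.1704835 = 0.495045 / 0.412896 = 1.199

1.199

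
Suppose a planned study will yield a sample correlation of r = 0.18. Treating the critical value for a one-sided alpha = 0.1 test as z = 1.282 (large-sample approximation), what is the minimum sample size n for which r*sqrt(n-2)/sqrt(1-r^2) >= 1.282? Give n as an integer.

r√(n−2)/√(1−r²) ≥ 1.282  ⇔  n−2 ≥ (1.282)²·(1−r²)/r²
(1−r²)/r² = (1−0.0324)/0.0324 = 29.8642
n ≥ 2 + 1.643524·29.8642 = 2 + 49.0825 = 51.0825
⌈51.0825⌉ = 52

52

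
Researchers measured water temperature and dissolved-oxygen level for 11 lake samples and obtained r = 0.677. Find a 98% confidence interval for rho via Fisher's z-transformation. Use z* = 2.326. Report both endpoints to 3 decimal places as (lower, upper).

(0.001, 0.928)

Fisher z: z_r = atanh(r) = ½·ln((1+0.677)/(1−0.677)) = 0.823555
SE(z) = 1/√(n−3) = 1/√8 = 0.353553
98% ⇒ z* = 2.326; margin = 2.326·0.353553 = 0.822364
CI on z-scale: (0.001191, 1.645919)
Back-transform: tanh(0.001191) = 0.001191, tanh(1.645919) = 0.928295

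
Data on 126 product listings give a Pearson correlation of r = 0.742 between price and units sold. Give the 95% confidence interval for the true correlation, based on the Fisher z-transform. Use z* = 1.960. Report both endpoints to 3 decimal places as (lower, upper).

(0.652, 0.812)

z_r = atanh(0.742) = 0.954915;  SE = 1/√(n−3) = 1/√123 = 0.090167
z-limits: 0.954915 ± 1.960·0.090167 = 0.954915 ± 0.176727 = [0.778188, 1.131642]
ρ-limits: (tanh 0.778188, tanh 1.131642) = (0.652, 0.812)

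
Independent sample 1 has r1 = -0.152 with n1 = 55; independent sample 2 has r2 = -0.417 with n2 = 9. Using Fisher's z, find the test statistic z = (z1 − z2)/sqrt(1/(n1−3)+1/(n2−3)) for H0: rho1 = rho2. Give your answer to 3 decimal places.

z1 = atanh(-0.152) = -0.153187,  z2 = atanh(-0.417) = -0.444055
SE = √(1/(n1−3) + 1/(n2−3)) = √(1/52 + 1/6) = √(0.0192308 + 0.1666667) = √0.1858975 = 0.431158
z = (z1 − z2)/SE = (-0.153187 − (-0.444055)) / 0.431158 = 0.290868 / 0.431158 = 0.675

0.675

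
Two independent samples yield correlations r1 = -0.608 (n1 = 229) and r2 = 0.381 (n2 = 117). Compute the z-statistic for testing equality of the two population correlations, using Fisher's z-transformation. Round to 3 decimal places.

z1 = atanh(-0.608) = -0.705742,  z2 = atanh(0.381) = 0.401229
SE = √(1/(n1−3) + 1/(n2−3)) = √(1/226 + 1/114) = √(0.0044248 + 0.0087719) = √0.0131967 = 0.114877
z = (z1 − z2)/SE = (-0.705742 − 0.401229) / 0.114877 = -1.106971 / 0.114877 = -9.636

-9.636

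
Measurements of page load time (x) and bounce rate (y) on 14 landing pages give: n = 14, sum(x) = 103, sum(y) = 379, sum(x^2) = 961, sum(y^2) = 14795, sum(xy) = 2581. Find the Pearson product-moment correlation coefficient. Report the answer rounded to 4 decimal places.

-0.2160

S_xy = nΣxy − ΣxΣy = 14·2581 − 103·379 = 36134 − 39037 = -2903
S_xx = nΣx² − (Σx)² = 14·961 − 103² = 13454 − 10609 = 2845
S_yy = nΣy² − (Σy)² = 14·14795 − 379² = 207130 − 143641 = 63489
r = S_xy / √(S_xx·S_yy) = -2903 / √(2845·63489) = -2903 / √180626205 = -2903 / 13439.7249 = -0.2160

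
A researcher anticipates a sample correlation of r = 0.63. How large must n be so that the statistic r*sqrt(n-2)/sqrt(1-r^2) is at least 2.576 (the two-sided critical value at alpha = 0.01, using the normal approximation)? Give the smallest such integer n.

r√(n−2)/√(1−r²) ≥ 2.576  ⇔  n−2 ≥ (2.576)²·(1−r²)/r²
(1−r²)/r² = (1−0.3969)/0.3969 = 1.5195
n ≥ 2 + 6.635776·1.5195 = 2 + 10.0831 = 12.0831
⌈12.0831⌉ = 13

13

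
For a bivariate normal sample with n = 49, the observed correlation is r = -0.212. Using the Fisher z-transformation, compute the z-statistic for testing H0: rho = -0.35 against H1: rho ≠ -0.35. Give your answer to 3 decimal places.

1.019

z_r = atanh(-0.212) = -0.215265,  z_0 = atanh(-0.35) = -0.365444
SE = 1/√(n−3) = 1/√46 = 0.147442
z = (z_r − z_0)/SE = (-0.215265 − (-0.365444)) / 0.147442 = 0.150179 / 0.147442 = 1.019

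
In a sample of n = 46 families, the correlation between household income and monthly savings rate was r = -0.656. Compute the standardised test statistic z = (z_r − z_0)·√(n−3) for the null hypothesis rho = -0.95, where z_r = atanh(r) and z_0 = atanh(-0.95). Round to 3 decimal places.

6.859

z_r = atanh(-0.656) = -0.785759,  z_0 = atanh(-0.95) = -1.831781
SE = 1/√(n−3) = 1/√43 = 0.152499
z = (z_r − z_0)/SE = (-0.785759 − (-1.831781)) / 0.152499 = 1.046022 / 0.152499 = 6.859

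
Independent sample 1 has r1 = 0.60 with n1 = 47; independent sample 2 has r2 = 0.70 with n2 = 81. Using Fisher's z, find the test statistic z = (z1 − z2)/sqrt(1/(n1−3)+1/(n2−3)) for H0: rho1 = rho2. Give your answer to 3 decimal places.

-0.924

z1 = atanh(0.60) = 0.693147,  z2 = atanh(0.70) = 0.867301
SE = √(1/(n1−3) + 1/(n2−3)) = √(1/44 + 1/78) = √(0.0227273 + 0.0128205) = √0.0355478 = 0.188541
z = (z1 − z2)/SE = (0.693147 − 0.867301) / 0.188541 = -0.174154 / 0.188541 = -0.924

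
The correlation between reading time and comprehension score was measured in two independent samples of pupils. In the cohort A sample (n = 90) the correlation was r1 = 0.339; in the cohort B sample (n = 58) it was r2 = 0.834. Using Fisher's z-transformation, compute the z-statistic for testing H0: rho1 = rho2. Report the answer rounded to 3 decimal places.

-4.924

z1 = atanh(0.339) = 0.352962,  z2 = atanh(0.834) = 1.201133
SE = √(1/(n1−3) + 1/(n2−3)) = √(1/87 + 1/55) = √(0.0114943 + 0.0181818) = √0.0296761 = 0.172268
z = (z1 − z2)/SE = (0.352962 − 1.201133) / 0.172268 = -0.848171 / 0.172268 = -4.924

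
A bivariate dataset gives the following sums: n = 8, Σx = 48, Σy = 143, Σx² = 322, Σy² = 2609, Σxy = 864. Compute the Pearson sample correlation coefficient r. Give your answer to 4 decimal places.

0.1415

S_xy = nΣxy − ΣxΣy = 8·864 − 48·143 = 6912 − 6864 = 48
S_xx = nΣx² − (Σx)² = 8·322 − 48² = 2576 − 2304 = 272
S_yy = nΣy² − (Σy)² = 8·2609 − 143² = 20872 − 20449 = 423
r = S_xy / √(S_xx·S_yy) = 48 / √(272·423) = 48 / √115056 = 48 / 339.1991 = 0.1415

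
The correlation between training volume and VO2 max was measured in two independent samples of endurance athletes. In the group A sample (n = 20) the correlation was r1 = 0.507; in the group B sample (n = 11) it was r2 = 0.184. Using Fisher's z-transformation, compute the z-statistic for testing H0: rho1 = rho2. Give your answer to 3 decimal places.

z1 = atanh(0.507) = 0.558684,  z2 = atanh(0.184) = 0.186120
SE = √(1/(n1−3) + 1/(n2−3)) = √(1/17 + 1/8) = √(0.0588235 + 0.1250000) = √0.1838235 = 0.428746
z = (z1 − z2)/SE = (0.558684 − 0.186120) / 0.428746 = 0.372564 / 0.428746 = 0.869

0.869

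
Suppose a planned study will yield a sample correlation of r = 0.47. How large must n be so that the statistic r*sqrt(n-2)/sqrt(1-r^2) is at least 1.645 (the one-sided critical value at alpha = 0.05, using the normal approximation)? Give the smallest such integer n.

12

r√(n−2)/√(1−r²) ≥ 1.645  ⇔  n−2 ≥ (1.645)²·(1−r²)/r²
(1−r²)/r² = (1−0.2209)/0.2209 = 3.5269
n ≥ 2 + 2.706025·3.5269 = 2 + 9.5439 = 11.5439
⌈11.5439⌉ = 12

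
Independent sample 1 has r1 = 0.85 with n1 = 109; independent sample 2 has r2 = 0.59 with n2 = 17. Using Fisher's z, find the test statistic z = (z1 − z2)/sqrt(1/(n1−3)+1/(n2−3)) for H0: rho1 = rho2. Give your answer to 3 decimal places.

z1 = atanh(0.85) = 1.256153,  z2 = atanh(0.59) = 0.677666
SE = √(1/(n1−3) + 1/(n2−3)) = √(1/106 + 1/14) = √(0.0094340 + 0.0714286) = √0.0808626 = 0.284363
z = (z1 − z2)/SE = (1.256153 − 0.677666) / 0.284363 = 0.578487 / 0.284363 = 2.034

2.034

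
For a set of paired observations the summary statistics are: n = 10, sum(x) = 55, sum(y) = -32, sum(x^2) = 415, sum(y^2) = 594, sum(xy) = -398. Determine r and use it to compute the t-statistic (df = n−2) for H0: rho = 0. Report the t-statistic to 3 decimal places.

-8.092

S_xy = nΣxy − ΣxΣy = 10·(-398) − 55·(-32) = -3980 − (-1760) = -2220
S_xx = nΣx² − (Σx)² = 10·415 − 55² = 4150 − 3025 = 1125
S_yy = nΣy² − (Σy)² = 10·594 − (-32)² = 5940 − 1024 = 4916
r = S_xy / √(S_xx·S_yy) = -2220 / √(1125·4916) = -2220 / √5530500 = -2220 / 2351.7015 = -0.9440
t = r·√(n−2)/√(1−r²) = -0.9440·√8 / √(1−0.891136) = -2.670035 / 0.329945 = -8.092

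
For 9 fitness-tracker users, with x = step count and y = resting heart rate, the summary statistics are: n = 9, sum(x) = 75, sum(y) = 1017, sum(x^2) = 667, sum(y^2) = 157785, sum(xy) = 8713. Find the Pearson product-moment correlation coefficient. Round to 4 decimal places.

S_xy = nΣxy − ΣxΣy = 9·8713 − 75·1017 = 78417 − 76275 = 2142
S_xx = nΣx² − (Σx)² = 9·667 − 75² = 6003 − 5625 = 378
S_yy = nΣy² − (Σy)² = 9·157785 − 1017² = 1420065 − 1034289 = 385776
r = S_xy / √(S_xx·S_yy) = 2142 / √(378·385776) = 2142 / √145823328 = 2142 / 12075.7330 = 0.1774

0.1774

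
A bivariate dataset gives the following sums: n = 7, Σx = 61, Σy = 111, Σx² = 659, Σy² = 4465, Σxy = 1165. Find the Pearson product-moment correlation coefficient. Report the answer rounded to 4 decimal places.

S_xy = nΣxy − ΣxΣy = 7·1165 − 61·111 = 8155 − 6771 = 1384
S_xx = nΣx² − (Σx)² = 7·659 − 61² = 4613 − 3721 = 892
S_yy = nΣy² − (Σy)² = 7·4465 − 111² = 31255 − 12321 = 18934
r = S_xy / √(S_xx·S_yy) = 1384 / √(892·18934) = 1384 / √16889128 = 1384 / 4109.6384 = 0.3368

0.3368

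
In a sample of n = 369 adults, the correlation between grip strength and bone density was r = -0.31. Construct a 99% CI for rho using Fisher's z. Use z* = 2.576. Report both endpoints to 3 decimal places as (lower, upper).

(-0.426, -0.184)

z_r = atanh(-0.31) = -0.320545;  SE = 1/√(n−3) = 1/√366 = 0.052271
z-limits: -0.320545 ± 2.576·0.052271 = -0.320545 ± 0.134650 = [-0.455195, -0.185895]
ρ-limits: (tanh -0.455195, tanh -0.185895) = (-0.426, -0.184)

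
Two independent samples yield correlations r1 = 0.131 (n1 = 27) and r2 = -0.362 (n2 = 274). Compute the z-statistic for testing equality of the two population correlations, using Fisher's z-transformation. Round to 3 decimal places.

2.399

z1 = atanh(0.131) = 0.131757,  z2 = atanh(-0.362) = -0.379186
SE = √(1/(n1−3) + 1/(n2−3)) = √(1/24 + 1/271) = √(0.0416667 + 0.0036900) = √0.0453567 = 0.212971
z = (z1 − z2)/SE = (0.131757 − (-0.379186)) / 0.212971 = 0.510943 / 0.212971 = 2.399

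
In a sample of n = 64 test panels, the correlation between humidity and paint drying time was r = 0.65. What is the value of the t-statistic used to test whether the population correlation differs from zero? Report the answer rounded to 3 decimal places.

t = r·√(n−2) / √(1−r²) with r = 0.65, n = 64
  = 0.65·√62 / √(1 − 0.4225)
  = 0.65·7.874008 / 0.759934
  = 5.118105 / 0.759934 = 6.735

6.735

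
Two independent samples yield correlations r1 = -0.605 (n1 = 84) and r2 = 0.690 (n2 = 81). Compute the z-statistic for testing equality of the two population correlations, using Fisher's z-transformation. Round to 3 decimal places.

-9.764

Fisher z-transforms: z1 = atanh(-0.605) = -0.700997, z2 = atanh(0.690) = 0.847956; difference d = -1.548953
Var(d) = 1/81 + 1/78 = 0.0123457 + 0.0128205 = 0.0251662
z = d/√Var(d) = -1.548953 / √0.0251662 = -1.548953 / 0.158639 = -9.764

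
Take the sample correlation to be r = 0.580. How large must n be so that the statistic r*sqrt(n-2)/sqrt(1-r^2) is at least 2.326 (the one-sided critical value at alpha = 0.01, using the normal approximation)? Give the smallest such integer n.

Need r·√(n−2)/√(1−r²) ≥ 2.326
√(n−2) ≥ 2.326·√(1−0.336400) / 0.580 = 2.326·0.814616 / 0.580 = 3.2669
n−2 ≥ 10.6726  ⇒  n ≥ 12.6726
Smallest integer n = 13

13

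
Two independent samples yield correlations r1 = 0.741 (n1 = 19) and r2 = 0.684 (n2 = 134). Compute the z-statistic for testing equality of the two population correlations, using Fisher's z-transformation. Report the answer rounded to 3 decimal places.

0.438

z1 = atanh(0.741) = 0.952693,  z2 = atanh(0.684) = 0.836592
SE = √(1/(n1−3) + 1/(n2−3)) = √(1/16 + 1/131) = √(0.0625000 + 0.0076336) = √0.0701336 = 0.264827
z = (z1 − z2)/SE = (0.952693 − 0.836592) / 0.264827 = 0.116101 / 0.264827 = 0.438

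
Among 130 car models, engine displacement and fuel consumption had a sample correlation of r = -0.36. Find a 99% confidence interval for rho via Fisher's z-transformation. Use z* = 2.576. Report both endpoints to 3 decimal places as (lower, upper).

Fisher z: z_r = atanh(r) = ½·ln((1+(-0.36))/(1−(-0.36))) = -0.376886
SE(z) = 1/√(n−3) = 1/√127 = 0.088736
99% ⇒ z* = 2.576; margin = 2.576·0.088736 = 0.228584
CI on z-scale: (-0.605470, -0.148302)
Back-transform: tanh(-0.605470) = -0.540930, tanh(-0.148302) = -0.147224

(-0.541, -0.147)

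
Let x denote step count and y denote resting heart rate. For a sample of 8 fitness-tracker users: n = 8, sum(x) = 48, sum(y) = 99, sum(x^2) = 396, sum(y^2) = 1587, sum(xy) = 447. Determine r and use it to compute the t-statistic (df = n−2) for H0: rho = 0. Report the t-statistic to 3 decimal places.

Numerator: nΣxy − (Σx)(Σy) = 8·447 − (48)(99) = -1176
Denominator: √[(nΣx²−(Σx)²)(nΣy²−(Σy)²)]
  nΣx²−(Σx)² = 8·396 − 2304 = 864;  nΣy²−(Σy)² = 8·1587 − 9801 = 2895
  √(864·2895) = √2501280 = 1581.5435
r = -1176 / 1581.5435 = -0.7436
t = r·√(n−2)/√(1−r²) = -0.7436·√6 / √(1−0.552941) = -1.821441 / 0.668625 = -2.724

-2.724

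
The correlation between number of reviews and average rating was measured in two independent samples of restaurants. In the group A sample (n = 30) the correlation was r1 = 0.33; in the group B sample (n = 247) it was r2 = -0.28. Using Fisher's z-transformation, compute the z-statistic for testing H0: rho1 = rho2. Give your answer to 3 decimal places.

3.109

z1 = atanh(0.33) = 0.342828,  z2 = atanh(-0.28) = -0.287682
SE = √(1/(n1−3) + 1/(n2−3)) = √(1/27 + 1/244) = √(0.0370370 + 0.0040984) = √0.0411354 = 0.202819
z = (z1 − z2)/SE = (0.342828 − (-0.287682)) / 0.202819 = 0.630510 / 0.202819 = 3.109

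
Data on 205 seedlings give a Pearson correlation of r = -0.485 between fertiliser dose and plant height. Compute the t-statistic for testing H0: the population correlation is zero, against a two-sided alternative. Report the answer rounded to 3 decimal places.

-7.902

1 − r² = 1 − 0.235225 = 0.764775;  √(1−r²) = 0.874514
√(n−2) = √203 = 14.247807
t = r·√(n−2)/√(1−r²) = -0.485 · 14.247807 / 0.874514 = -7.902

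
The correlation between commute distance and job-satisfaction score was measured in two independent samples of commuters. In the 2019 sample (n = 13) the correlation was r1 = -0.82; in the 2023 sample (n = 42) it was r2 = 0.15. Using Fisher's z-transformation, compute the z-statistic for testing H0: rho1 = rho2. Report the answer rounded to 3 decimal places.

Fisher z-transforms: z1 = atanh(-0.82) = -1.156817, z2 = atanh(0.15) = 0.151140; difference d = -1.307957
Var(d) = 1/10 + 1/39 = 0.1000000 + 0.0256410 = 0.1256410
z = d/√Var(d) = -1.307957 / √0.1256410 = -1.307957 / 0.354459 = -3.690

-3.690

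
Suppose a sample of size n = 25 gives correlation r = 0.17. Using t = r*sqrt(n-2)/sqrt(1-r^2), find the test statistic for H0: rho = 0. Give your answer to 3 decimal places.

0.827

1 − r² = 1 − 0.0289 = 0.9711;  √(1−r²) = 0.985444
√(n−2) = √23 = 4.795832
t = r·√(n−2)/√(1−r²) = 0.17 · 4.795832 / 0.985444 = 0.827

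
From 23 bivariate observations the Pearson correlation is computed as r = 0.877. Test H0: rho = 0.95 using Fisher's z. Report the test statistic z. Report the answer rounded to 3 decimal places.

Fisher z: atanh(0.877) = 1.362623, atanh(0.95) = 1.831781
z = (z_r − z_0)·√(n−3) = (1.362623 − 1.831781)·√20 = -0.469158 · 4.472136 = -2.098

-2.098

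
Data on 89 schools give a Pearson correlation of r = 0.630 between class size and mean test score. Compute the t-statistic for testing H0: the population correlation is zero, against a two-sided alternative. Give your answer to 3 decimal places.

7.567

1 − r² = 1 − 0.396900 = 0.603100;  √(1−r²) = 0.776595
√(n−2) = √87 = 9.327379
t = r·√(n−2)/√(1−r²) = 0.630 · 9.327379 / 0.776595 = 7.567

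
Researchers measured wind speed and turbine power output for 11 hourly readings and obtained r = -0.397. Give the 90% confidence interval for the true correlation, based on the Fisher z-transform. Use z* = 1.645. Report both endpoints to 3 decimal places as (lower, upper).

(-0.762, 0.160)

Fisher z: z_r = atanh(r) = ½·ln((1+(-0.397))/(1−(-0.397))) = -0.420083
SE(z) = 1/√(n−3) = 1/√8 = 0.353553
90% ⇒ z* = 1.645; margin = 1.645·0.353553 = 0.581595
CI on z-scale: (-1.001678, 0.161512)
Back-transform: tanh(-1.001678) = -0.762298, tanh(0.161512) = 0.160122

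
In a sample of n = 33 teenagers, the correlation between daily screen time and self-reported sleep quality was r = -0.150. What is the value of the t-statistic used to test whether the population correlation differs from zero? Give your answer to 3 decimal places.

1 − r² = 1 − 0.022500 = 0.977500;  √(1−r²) = 0.988686
√(n−2) = √31 = 5.567764
t = r·√(n−2)/√(1−r²) = -0.150 · 5.567764 / 0.988686 = -0.845

-0.845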